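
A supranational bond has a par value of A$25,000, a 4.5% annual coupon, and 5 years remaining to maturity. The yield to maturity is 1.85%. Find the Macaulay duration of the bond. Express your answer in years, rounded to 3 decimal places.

Periodic yield y = 0.0185. Discount each cash flow and weight by its year:
  t   CF        PV=CF/(1+0.0185)^t    t·PV
  1     1,125.00     1,104.5655     1,104.5655
  2     1,125.00     1,084.5022     2,169.0045
  3     1,125.00     1,064.8034     3,194.4102
  4     1,125.00     1,045.4623     4,181.8493
  5    26,125.00    23,836.9745   119,184.8727
  Σ                 28,136.3080   129,834.7022
Price P = Σ PV = 28,136.3080.
Macaulay duration = Σ(t·PV) / P = 129,834.7022 / 28,136.3080 = 4.61449 years.

4.614 years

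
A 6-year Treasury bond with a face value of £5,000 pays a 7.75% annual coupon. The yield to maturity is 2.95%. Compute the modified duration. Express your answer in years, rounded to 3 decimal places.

Periodic yield y = 0.0295. First find Macaulay duration:
  t   CF        PV=CF/(1+0.0295)^t    t·PV
  1       387.50       376.3963       376.3963
  2       387.50       365.6108       731.2216
  3       387.50       355.1343     1,065.4030
  4       387.50       344.9581     1,379.8323
  5       387.50       335.0734     1,675.3670
  6     5,387.50     4,525.1104    27,150.6623
  Σ                  6,302.2833    32,378.8824
P = 6,302.2833; Macaulay duration = 32,378.8824 / 6,302.2833 = 5.13764 years.
Modified duration = D_Mac / (1 + y) = 5.13764 / 1.0295 = 4.99043 years.

4.990 years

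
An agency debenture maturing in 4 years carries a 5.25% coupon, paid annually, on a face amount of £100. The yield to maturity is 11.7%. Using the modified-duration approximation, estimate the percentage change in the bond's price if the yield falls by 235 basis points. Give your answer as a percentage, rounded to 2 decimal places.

+7.73%

Periodic yield y = 0.117. Modified duration first:
  t   CF        PV=CF/(1+0.117)^t    t·PV
  1         5.25         4.7001         4.7001
  2         5.25         4.2078         8.4156
  3         5.25         3.7670        11.3011
  4       105.25        67.6098       270.4391
  Σ                     80.2847       294.8558
P = 80.2847; D_Mac = 3.67263 yrs; D_mod = 3.67263/(1+0.117) = 3.28794 yrs.
ΔP/P ≈ -D_mod · Δy = -3.28794 × (-0.0235) = +0.077267 = +7.7267%.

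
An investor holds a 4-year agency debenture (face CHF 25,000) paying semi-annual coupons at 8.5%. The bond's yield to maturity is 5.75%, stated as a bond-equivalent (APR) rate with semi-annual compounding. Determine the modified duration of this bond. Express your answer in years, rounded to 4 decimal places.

Periodic yield y = 0.02875. First find Macaulay duration:
  t   CF        PV=CF/(1+0.02875)^t    t·PV
  1     1,062.50     1,032.8068     1,032.8068
  2     1,062.50     1,003.9434     2,007.8869
  3     1,062.50       975.8867     2,927.6601
  4     1,062.50       948.6140     3,794.4561
  5     1,062.50       922.1036     4,610.5178
  6     1,062.50       896.3340     5,378.0037
  7     1,062.50       871.2845     6,098.9917
  8    26,062.50    20,774.8208   166,198.5665
  Σ                 27,425.7938   192,048.8896
P = 27,425.7938; Macaulay duration = 192,048.8896 / 27,425.7938 = 7.00249 half-year periods = 3.50125 years.
Modified duration = D_Mac / (1 + y) = 3.50125 / 1.02875 = 3.40340 years.

3.4034 years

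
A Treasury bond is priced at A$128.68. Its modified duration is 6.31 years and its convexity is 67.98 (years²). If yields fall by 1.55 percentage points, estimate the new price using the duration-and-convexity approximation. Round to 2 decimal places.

A$142.32

Duration effect: -D_mod·Δy = -6.31 × (-0.0155) = +0.097805
Convexity effect: ½·C·(Δy)² = 0.5 × 67.98 × (-0.0155)² = +0.0081660975
ΔP/P ≈ +0.097805 + 0.0081660975 = +0.1059710975
New price ≈ 128.68 × (1 + 0.1059710975) = 142.3163608263.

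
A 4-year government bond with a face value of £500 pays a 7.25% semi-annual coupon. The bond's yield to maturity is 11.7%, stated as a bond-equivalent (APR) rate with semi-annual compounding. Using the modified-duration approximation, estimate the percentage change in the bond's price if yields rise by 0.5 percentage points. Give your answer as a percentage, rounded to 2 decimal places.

-1.65%

Periodic yield y = 0.0585. Modified duration first:
  t   CF        PV=CF/(1+0.0585)^t    t·PV
  1       18.125        17.1233        17.1233
  2       18.125        16.1769        32.3539
  3       18.125        15.2829        45.8487
  4       18.125        14.4383        57.7530
  5       18.125        13.6403        68.2015
  6       18.125        12.8864        77.3186
  7       18.125        12.1742        85.2197
  8      518.125       328.7817     2,630.2537
  Σ                    430.5040     3,014.0723
P = 430.5040; D_Mac = 7.00126 half-year periods = 3.50063 yrs; D_mod = 3.50063/(1+0.0585) = 3.30716 yrs.
ΔP/P ≈ -D_mod · Δy = -3.30716 × (+0.005) = -0.016536 = -1.6536%.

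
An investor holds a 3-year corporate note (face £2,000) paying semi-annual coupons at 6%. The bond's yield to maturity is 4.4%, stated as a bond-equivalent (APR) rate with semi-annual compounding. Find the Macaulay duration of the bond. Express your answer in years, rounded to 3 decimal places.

Periodic yield y = 0.022. Discount each cash flow and weight by its period:
  t   CF        PV=CF/(1+0.022)^t    t·PV
  1        60.00        58.7084        58.7084
  2        60.00        57.4446       114.8893
  3        60.00        56.2081       168.6242
  4        60.00        54.9981       219.9924
  5        60.00        53.8142       269.0709
  6     2,060.00     1,807.8477    10,847.0863
  Σ                  2,089.0211    11,678.3715
Price P = Σ PV = 2,089.0211.
Macaulay duration = Σ(t·PV) / P = 11,678.3715 / 2,089.0211 = 5.59036 half-year periods.
In years: 5.59036 / 2 = 2.79518 years.

2.795 years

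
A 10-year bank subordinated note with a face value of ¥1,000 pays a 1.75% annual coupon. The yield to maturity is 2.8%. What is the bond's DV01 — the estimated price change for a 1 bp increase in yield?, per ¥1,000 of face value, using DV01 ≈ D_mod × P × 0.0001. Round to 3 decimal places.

Periodic yield y = 0.028.
  t   CF        PV=CF/(1+0.028)^t    t·PV
  1        17.50        17.0233        17.0233
  2        17.50        16.5597        33.1194
  3        17.50        16.1086        48.3259
  4        17.50        15.6699        62.6795
  5        17.50        15.2431        76.2154
  6        17.50        14.8279        88.9673
  7        17.50        14.4240       100.9681
  8        17.50        14.0311       112.2492
  9        17.50        13.6490       122.8408
  10    1,017.50       771.9751     7,719.7506
  Σ                    909.5117     8,382.1395
P = 909.5117; D_Mac = 9.21609 yrs; D_mod = 8.96507 yrs.
DV01 ≈ 8.96507 × 909.5117 × 0.0001 = 0.815383.

¥0.815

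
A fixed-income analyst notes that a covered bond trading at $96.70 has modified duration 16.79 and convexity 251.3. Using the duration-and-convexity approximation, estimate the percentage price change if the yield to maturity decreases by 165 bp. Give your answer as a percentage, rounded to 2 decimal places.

+31.12%

Duration effect: -D_mod·Δy = -16.79 × (-0.0165) = +0.277035
Convexity effect: ½·C·(Δy)² = 0.5 × 251.3 × (-0.0165)² = +0.0342082125
ΔP/P ≈ +0.277035 + 0.0342082125 = +0.3112432125
= +31.12432125%.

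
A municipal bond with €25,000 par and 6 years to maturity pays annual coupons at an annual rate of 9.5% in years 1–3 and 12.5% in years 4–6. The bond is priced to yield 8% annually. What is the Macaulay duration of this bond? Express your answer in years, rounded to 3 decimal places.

4.885 years

Periodic yield y = 0.08. Discount each cash flow and weight by its year:
  t   CF        PV=CF/(1+0.08)^t    t·PV
  1     2,375.00     2,199.0741     2,199.0741
  2     2,375.00     2,036.1797     4,072.3594
  3     2,375.00     1,885.3516     5,656.0547
  4     3,125.00     2,296.9683     9,187.8732
  5     3,125.00     2,126.8225    10,634.1125
  6    28,125.00    17,723.5208   106,341.1245
  Σ                 28,267.9169   138,090.5983
Price P = Σ PV = 28,267.9169.
Macaulay duration = Σ(t·PV) / P = 138,090.5983 / 28,267.9169 = 4.88506 years.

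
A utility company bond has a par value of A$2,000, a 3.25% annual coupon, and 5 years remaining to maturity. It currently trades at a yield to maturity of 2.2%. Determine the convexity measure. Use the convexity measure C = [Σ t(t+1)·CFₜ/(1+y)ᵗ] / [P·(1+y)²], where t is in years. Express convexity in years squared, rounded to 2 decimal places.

26.46

With y = 0.022:
  t   CF        PV=CF/(1+0.022)^t    t·PV        t(t+1)·PV
  1        65.00        63.6008        63.6008         127.2016
  2        65.00        62.2317       124.4634         373.3901
  3        65.00        60.8921       182.6762         730.7047
  4        65.00        59.5813       238.3251       1,191.6254
  5     2,065.00     1,852.1049     9,260.5244      55,563.1465
  Σ                  2,098.4107     9,869.5898      57,986.0684
P = 2,098.4107.
Convexity = Σ t(t+1)·PV / [P·(1+y)²] = 57,986.0684 / (2,098.4107 × 1.044484) = 26.45644.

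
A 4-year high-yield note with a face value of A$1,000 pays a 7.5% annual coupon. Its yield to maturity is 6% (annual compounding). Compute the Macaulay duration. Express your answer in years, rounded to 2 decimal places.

3.61 years

Periodic yield y = 0.06. Discount each cash flow and weight by its year:
  t   CF        PV=CF/(1+0.06)^t    t·PV
  1        75.00        70.7547        70.7547
  2        75.00        66.7497       133.4995
  3        75.00        62.9714       188.9143
  4     1,075.00       851.5007     3,406.0028
  Σ                  1,051.9766     3,799.1713
Price P = Σ PV = 1,051.9766.
Macaulay duration = Σ(t·PV) / P = 3,799.1713 / 1,051.9766 = 3.61146 years.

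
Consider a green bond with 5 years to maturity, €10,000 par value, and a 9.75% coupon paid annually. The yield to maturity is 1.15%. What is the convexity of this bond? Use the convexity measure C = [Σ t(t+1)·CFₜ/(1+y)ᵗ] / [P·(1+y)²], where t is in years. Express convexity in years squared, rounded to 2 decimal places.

With y = 0.0115:
  t   CF        PV=CF/(1+0.0115)^t    t·PV        t(t+1)·PV
  1       975.00       963.9150       963.9150       1,927.8300
  2       975.00       952.9560     1,905.9120       5,717.7359
  3       975.00       942.1216     2,826.3648      11,305.4590
  4       975.00       931.4104     3,725.6415      18,628.2073
  5    10,975.00    10,365.1381    51,825.6906     310,954.1434
  Σ                 14,155.5410    61,247.5237     348,533.3756
P = 14,155.5410.
Convexity = Σ t(t+1)·PV / [P·(1+y)²] = 348,533.3756 / (14,155.5410 × 1.023132) = 24.06501.

24.07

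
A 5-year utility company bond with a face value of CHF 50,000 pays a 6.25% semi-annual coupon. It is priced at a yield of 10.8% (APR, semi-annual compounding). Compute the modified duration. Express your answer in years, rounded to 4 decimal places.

Periodic yield y = 0.054. First find Macaulay duration:
  t   CF        PV=CF/(1+0.054)^t    t·PV
  1     1,562.50     1,482.4478     1,482.4478
  2     1,562.50     1,406.4970     2,812.9940
  3     1,562.50     1,334.4374     4,003.3121
  4     1,562.50     1,266.0696     5,064.2784
  5     1,562.50     1,201.2046     6,006.0228
  6     1,562.50     1,139.6628     6,837.9766
  7     1,562.50     1,081.2740     7,568.9178
  8     1,562.50     1,025.8766     8,207.0131
  9     1,562.50       973.3175     8,759.8574
  10   51,562.50    30,473.8873   304,738.8730
  Σ                 41,384.6745   355,481.6931
P = 41,384.6745; Macaulay duration = 355,481.6931 / 41,384.6745 = 8.58969 half-year periods = 4.29485 years.
Modified duration = D_Mac / (1 + y) = 4.29485 / 1.054 = 4.07481 years.

4.0748 years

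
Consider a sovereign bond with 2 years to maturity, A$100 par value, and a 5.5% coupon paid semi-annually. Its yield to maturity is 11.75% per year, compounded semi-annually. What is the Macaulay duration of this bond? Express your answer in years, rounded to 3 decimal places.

Periodic yield y = 0.05875. Discount each cash flow and weight by its period:
  t   CF        PV=CF/(1+0.05875)^t    t·PV
  1         2.75         2.5974         2.5974
  2         2.75         2.4533         4.9065
  3         2.75         2.3171         6.9514
  4       102.75        81.7727       327.0906
  Σ                     89.1405       341.5460
Price P = Σ PV = 89.1405.
Macaulay duration = Σ(t·PV) / P = 341.5460 / 89.1405 = 3.83155 half-year periods.
In years: 3.83155 / 2 = 1.91577 years.

1.916 years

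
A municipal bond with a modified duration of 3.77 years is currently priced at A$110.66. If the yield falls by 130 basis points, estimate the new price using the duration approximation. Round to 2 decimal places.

Duration approximation: ΔP/P ≈ -D_mod · Δy = -3.77 × (-0.013) = +0.049010.
New price ≈ 110.66 × (1 + 0.049010) = 116.0834466.

A$116.08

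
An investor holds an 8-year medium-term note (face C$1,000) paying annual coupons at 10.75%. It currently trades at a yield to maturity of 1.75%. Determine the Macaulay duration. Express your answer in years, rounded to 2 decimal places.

6.28 years

Periodic yield y = 0.0175. Discount each cash flow and weight by its year:
  t   CF        PV=CF/(1+0.0175)^t    t·PV
  1       107.50       105.6511       105.6511
  2       107.50       103.8340       207.6680
  3       107.50       102.0482       306.1445
  4       107.50       100.2930       401.1722
  5       107.50        98.5681       492.8405
  6       107.50        96.8728       581.2369
  7       107.50        95.2067       666.4469
  8     1,107.50       963.9808     7,711.8465
  Σ                  1,666.4548    10,473.0067
Price P = Σ PV = 1,666.4548.
Macaulay duration = Σ(t·PV) / P = 10,473.0067 / 1,666.4548 = 6.28460 years.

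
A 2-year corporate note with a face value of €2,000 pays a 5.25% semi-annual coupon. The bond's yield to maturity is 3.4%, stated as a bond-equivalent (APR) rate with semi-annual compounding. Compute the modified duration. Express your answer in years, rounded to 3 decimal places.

1.894 years

Periodic yield y = 0.017. First find Macaulay duration:
  t   CF        PV=CF/(1+0.017)^t    t·PV
  1        52.50        51.6224        51.6224
  2        52.50        50.7595       101.5190
  3        52.50        49.9110       149.7331
  4     2,052.50     1,918.6659     7,674.6635
  Σ                  2,070.9588     7,977.5380
P = 2,070.9588; Macaulay duration = 7,977.5380 / 2,070.9588 = 3.85210 half-year periods = 1.92605 years.
Modified duration = D_Mac / (1 + y) = 1.92605 / 1.017 = 1.89385 years.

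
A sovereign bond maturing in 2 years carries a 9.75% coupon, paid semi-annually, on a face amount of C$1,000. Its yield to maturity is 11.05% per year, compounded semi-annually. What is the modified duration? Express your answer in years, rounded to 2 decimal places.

1.77 years

Periodic yield y = 0.05525. First find Macaulay duration:
  t   CF        PV=CF/(1+0.05525)^t    t·PV
  1        48.75        46.1976        46.1976
  2        48.75        43.7788        87.5576
  3        48.75        41.4867       124.4600
  4     1,048.75       845.7666     3,383.0664
  Σ                    977.2297     3,641.2816
P = 977.2297; Macaulay duration = 3,641.2816 / 977.2297 = 3.72613 half-year periods = 1.86306 years.
Modified duration = D_Mac / (1 + y) = 1.86306 / 1.05525 = 1.76552 years.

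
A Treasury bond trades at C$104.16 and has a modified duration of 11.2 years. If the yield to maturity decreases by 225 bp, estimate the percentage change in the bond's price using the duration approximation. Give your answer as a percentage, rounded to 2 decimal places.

Duration approximation: ΔP/P ≈ -D_mod · Δy = -11.2 × (-0.0225) = +0.252000.
As a percentage: +25.2000%.

+25.20%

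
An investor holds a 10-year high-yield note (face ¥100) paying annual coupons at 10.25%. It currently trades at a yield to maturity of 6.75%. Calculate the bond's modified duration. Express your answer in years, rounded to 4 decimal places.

Periodic yield y = 0.0675. First find Macaulay duration:
  t   CF        PV=CF/(1+0.0675)^t    t·PV
  1        10.25         9.6019         9.6019
  2        10.25         8.9947        17.9895
  3        10.25         8.4260        25.2779
  4        10.25         7.8932        31.5727
  5        10.25         7.3941        36.9704
  6        10.25         6.9265        41.5593
  7        10.25         6.4886        45.4200
  8        10.25         6.0783        48.6263
  9        10.25         5.6939        51.2455
  10      110.25        57.3720       573.7197
  Σ                    124.8692       881.9831
P = 124.8692; Macaulay duration = 881.9831 / 124.8692 = 7.06326 years.
Modified duration = D_Mac / (1 + y) = 7.06326 / 1.0675 = 6.61664 years.

6.6166 years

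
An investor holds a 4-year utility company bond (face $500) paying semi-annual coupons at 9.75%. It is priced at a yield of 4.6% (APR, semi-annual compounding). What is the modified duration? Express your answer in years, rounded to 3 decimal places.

Periodic yield y = 0.023. First find Macaulay duration:
  t   CF        PV=CF/(1+0.023)^t    t·PV
  1       24.375        23.8270        23.8270
  2       24.375        23.2913        46.5826
  3       24.375        22.7676        68.3029
  4       24.375        22.2557        89.0230
  5       24.375        21.7554       108.7768
  6       24.375        21.2662       127.5975
  7       24.375        20.7881       145.5168
  8      524.375       437.1565     3,497.2517
  Σ                    593.1078     4,106.8783
P = 593.1078; Macaulay duration = 4,106.8783 / 593.1078 = 6.92434 half-year periods = 3.46217 years.
Modified duration = D_Mac / (1 + y) = 3.46217 / 1.023 = 3.38433 years.

3.384 years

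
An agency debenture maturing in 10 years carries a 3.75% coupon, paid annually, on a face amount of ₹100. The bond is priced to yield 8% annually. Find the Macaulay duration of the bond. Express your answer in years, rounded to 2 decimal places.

8.19 years

Periodic yield y = 0.08. Discount each cash flow and weight by its year:
  t   CF        PV=CF/(1+0.08)^t    t·PV
  1         3.75         3.4722         3.4722
  2         3.75         3.2150         6.4300
  3         3.75         2.9769         8.9306
  4         3.75         2.7564        11.0254
  5         3.75         2.5522        12.7609
  6         3.75         2.3631        14.1788
  7         3.75         2.1881        15.3166
  8         3.75         2.0260        16.2081
  9         3.75         1.8759        16.8834
  10      103.75        48.0563       480.5632
  Σ                     71.4822       585.7694
Price P = Σ PV = 71.4822.
Macaulay duration = Σ(t·PV) / P = 585.7694 / 71.4822 = 8.19462 years.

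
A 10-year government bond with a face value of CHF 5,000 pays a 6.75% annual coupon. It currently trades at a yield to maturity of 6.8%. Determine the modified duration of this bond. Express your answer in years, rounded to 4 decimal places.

Periodic yield y = 0.068. First find Macaulay duration:
  t   CF        PV=CF/(1+0.068)^t    t·PV
  1       337.50       316.0112       316.0112
  2       337.50       295.8907       591.7813
  3       337.50       277.0512       831.1536
  4       337.50       259.4112     1,037.6449
  5       337.50       242.8944     1,214.4720
  6       337.50       227.4292     1,364.5753
  7       337.50       212.9487     1,490.6410
  8       337.50       199.3902     1,595.1214
  9       337.50       186.6949     1,680.2543
  10    5,337.50     2,764.5558    27,645.5581
  Σ                  4,982.2776    37,767.2131
P = 4,982.2776; Macaulay duration = 37,767.2131 / 4,982.2776 = 7.58031 years.
Modified duration = D_Mac / (1 + y) = 7.58031 / 1.068 = 7.09767 years.

7.0977 years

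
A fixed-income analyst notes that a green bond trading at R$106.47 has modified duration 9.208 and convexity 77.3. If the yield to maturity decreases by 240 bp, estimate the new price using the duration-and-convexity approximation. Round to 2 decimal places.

Duration effect: -D_mod·Δy = -9.208 × (-0.024) = +0.220992
Convexity effect: ½·C·(Δy)² = 0.5 × 77.3 × (-0.024)² = +0.0222624
ΔP/P ≈ +0.220992 + 0.0222624 = +0.2432544
New price ≈ 106.47 × (1 + 0.2432544) = 132.369295968.

R$132.37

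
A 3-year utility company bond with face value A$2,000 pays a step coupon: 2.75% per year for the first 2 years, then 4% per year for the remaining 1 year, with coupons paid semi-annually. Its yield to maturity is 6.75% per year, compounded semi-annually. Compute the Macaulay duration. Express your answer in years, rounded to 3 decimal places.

Periodic yield y = 0.03375. Discount each cash flow and weight by its period:
  t   CF        PV=CF/(1+0.03375)^t    t·PV
  1        27.50        26.6022        26.6022
  2        27.50        25.7337        51.4673
  3        27.50        24.8935        74.6805
  4        27.50        24.0808        96.3231
  5        40.00        33.8830       169.4152
  6     2,040.00     1,671.6180    10,029.7078
  Σ                  1,806.8111    10,448.1962
Price P = Σ PV = 1,806.8111.
Macaulay duration = Σ(t·PV) / P = 10,448.1962 / 1,806.8111 = 5.78267 half-year periods.
In years: 5.78267 / 2 = 2.89134 years.

2.891 years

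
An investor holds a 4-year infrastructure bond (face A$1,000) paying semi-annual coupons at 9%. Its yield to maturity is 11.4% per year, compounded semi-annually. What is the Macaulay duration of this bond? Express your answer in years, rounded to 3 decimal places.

3.420 years

Periodic yield y = 0.057. Discount each cash flow and weight by its period:
  t   CF        PV=CF/(1+0.057)^t    t·PV
  1        45.00        42.5733        42.5733
  2        45.00        40.2775        80.5550
  3        45.00        38.1055       114.3165
  4        45.00        36.0506       144.2024
  5        45.00        34.1065       170.5327
  6        45.00        32.2673       193.6038
  7        45.00        30.5272       213.6907
  8     1,045.00       670.6816     5,365.4528
  Σ                    924.5896     6,324.9272
Price P = Σ PV = 924.5896.
Macaulay duration = Σ(t·PV) / P = 6,324.9272 / 924.5896 = 6.84079 half-year periods.
In years: 6.84079 / 2 = 3.42040 years.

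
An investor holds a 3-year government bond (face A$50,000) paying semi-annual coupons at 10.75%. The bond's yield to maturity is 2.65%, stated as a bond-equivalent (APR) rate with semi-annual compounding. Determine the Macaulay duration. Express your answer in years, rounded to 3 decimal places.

Periodic yield y = 0.01325. Discount each cash flow and weight by its period:
  t   CF        PV=CF/(1+0.01325)^t    t·PV
  1     2,687.50     2,652.3563     2,652.3563
  2     2,687.50     2,617.6721     5,235.3442
  3     2,687.50     2,583.4415     7,750.3246
  4     2,687.50     2,549.6585    10,198.6342
  5     2,687.50     2,516.3173    12,581.5867
  6    52,687.50    48,686.4285   292,118.5713
  Σ                 61,605.8744   330,536.8173
Price P = Σ PV = 61,605.8744.
Macaulay duration = Σ(t·PV) / P = 330,536.8173 / 61,605.8744 = 5.36535 half-year periods.
In years: 5.36535 / 2 = 2.68267 years.

2.683 years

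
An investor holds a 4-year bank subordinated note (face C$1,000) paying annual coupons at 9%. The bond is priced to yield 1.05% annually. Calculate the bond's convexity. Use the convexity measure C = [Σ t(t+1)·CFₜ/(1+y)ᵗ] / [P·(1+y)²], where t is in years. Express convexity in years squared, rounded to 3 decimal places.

16.944

With y = 0.0105:
  t   CF        PV=CF/(1+0.0105)^t    t·PV        t(t+1)·PV
  1        90.00        89.0648        89.0648         178.1296
  2        90.00        88.1394       176.2787         528.8361
  3        90.00        87.2235       261.6705       1,046.6821
  4     1,090.00     1,045.3969     4,181.5878      20,907.9389
  Σ                  1,309.8246     4,708.6018      22,661.5868
P = 1,309.8246.
Convexity = Σ t(t+1)·PV / [P·(1+y)²] = 22,661.5868 / (1,309.8246 × 1.021110) = 16.94355.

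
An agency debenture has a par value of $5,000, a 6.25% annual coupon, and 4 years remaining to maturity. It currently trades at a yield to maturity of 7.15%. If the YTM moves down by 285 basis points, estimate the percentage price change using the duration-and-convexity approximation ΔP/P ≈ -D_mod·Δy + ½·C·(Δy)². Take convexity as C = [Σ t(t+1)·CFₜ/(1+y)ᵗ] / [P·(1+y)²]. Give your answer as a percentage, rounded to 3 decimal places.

With y = 0.0715:
  t   CF        PV=CF/(1+0.0715)^t    t·PV        t(t+1)·PV
  1       312.50       291.6472       291.6472         583.2944
  2       312.50       272.1859       544.3719       1,633.1156
  3       312.50       254.0233       762.0698       3,048.2792
  4     5,312.50     4,030.2338    16,120.9352      80,604.6761
  Σ                  4,848.0902    17,719.0241      85,869.3653
P = 4,848.0902; D_Mac = 3.65485 yrs; D_mod = 3.41096 yrs; C = 15.42706.
Duration effect: -3.41096 × (-0.0285) = +0.097212
Convexity effect: 0.5 × 15.42706 × (-0.0285)² = +0.0062653
ΔP/P ≈ +0.097212 + 0.0062653 = +0.103478 = +10.3478%.

+10.348%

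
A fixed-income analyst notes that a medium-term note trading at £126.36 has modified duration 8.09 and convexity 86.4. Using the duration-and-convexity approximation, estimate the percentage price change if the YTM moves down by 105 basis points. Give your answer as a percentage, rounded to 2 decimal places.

Duration effect: -D_mod·Δy = -8.09 × (-0.0105) = +0.084945
Convexity effect: ½·C·(Δy)² = 0.5 × 86.4 × (-0.0105)² = +0.0047628
ΔP/P ≈ +0.084945 + 0.0047628 = +0.0897078
= +8.97078%.

+8.97%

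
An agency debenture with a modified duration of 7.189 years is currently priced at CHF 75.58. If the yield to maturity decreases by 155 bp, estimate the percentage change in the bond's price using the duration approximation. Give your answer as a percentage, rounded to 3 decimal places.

+11.143%

Duration approximation: ΔP/P ≈ -D_mod · Δy = -7.189 × (-0.0155) = +0.1114295.
As a percentage: +11.14295%.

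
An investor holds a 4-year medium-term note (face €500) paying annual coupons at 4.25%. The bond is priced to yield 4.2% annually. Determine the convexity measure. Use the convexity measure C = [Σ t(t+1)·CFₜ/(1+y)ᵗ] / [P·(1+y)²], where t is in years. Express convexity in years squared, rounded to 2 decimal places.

With y = 0.042:
  t   CF        PV=CF/(1+0.042)^t    t·PV        t(t+1)·PV
  1        21.25        20.3935        20.3935          40.7869
  2        21.25        19.5715        39.1429         117.4288
  3        21.25        18.7826        56.3478         225.3912
  4       521.25       442.1557     1,768.6227       8,843.1133
  Σ                    500.9032     1,884.5069       9,226.7203
P = 500.9032.
Convexity = Σ t(t+1)·PV / [P·(1+y)²] = 9,226.7203 / (500.9032 × 1.085764) = 16.96517.

16.97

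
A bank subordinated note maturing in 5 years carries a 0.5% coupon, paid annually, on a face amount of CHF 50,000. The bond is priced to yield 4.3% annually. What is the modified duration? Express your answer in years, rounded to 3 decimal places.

4.741 years

Periodic yield y = 0.043. First find Macaulay duration:
  t   CF        PV=CF/(1+0.043)^t    t·PV
  1       250.00       239.6932       239.6932
  2       250.00       229.8113       459.6226
  3       250.00       220.3368       661.0105
  4       250.00       211.2529       845.0118
  5    50,250.00    40,711.2581   203,556.2907
  Σ                 41,612.3524   205,761.6287
P = 41,612.3524; Macaulay duration = 205,761.6287 / 41,612.3524 = 4.94472 years.
Modified duration = D_Mac / (1 + y) = 4.94472 / 1.043 = 4.74087 years.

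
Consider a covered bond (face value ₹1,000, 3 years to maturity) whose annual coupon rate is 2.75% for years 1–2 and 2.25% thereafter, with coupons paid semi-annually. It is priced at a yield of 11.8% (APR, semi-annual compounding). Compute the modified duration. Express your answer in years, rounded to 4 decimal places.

2.7235 years

Periodic yield y = 0.059. First find Macaulay duration:
  t   CF        PV=CF/(1+0.059)^t    t·PV
  1        13.75        12.9839        12.9839
  2        13.75        12.2606        24.5211
  3        13.75        11.5775        34.7325
  4        13.75        10.9325        43.7299
  5        11.25         8.4464        42.2321
  6     1,011.25       716.9399     4,301.6396
  Σ                    773.1409     4,459.8393
P = 773.1409; Macaulay duration = 4,459.8393 / 773.1409 = 5.76847 half-year periods = 2.88423 years.
Modified duration = D_Mac / (1 + y) = 2.88423 / 1.059 = 2.72355 years.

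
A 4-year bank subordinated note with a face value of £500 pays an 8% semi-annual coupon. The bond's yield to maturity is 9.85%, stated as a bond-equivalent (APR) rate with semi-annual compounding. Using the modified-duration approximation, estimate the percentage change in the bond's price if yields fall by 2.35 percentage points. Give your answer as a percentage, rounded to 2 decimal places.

Periodic yield y = 0.04925. Modified duration first:
  t   CF        PV=CF/(1+0.04925)^t    t·PV
  1        20.00        19.0612        19.0612
  2        20.00        18.1665        36.3331
  3        20.00        17.3138        51.9415
  4        20.00        16.5011        66.0046
  5        20.00        15.7266        78.6330
  6        20.00        14.9884        89.9306
  7        20.00        14.2849        99.9943
  8       520.00       353.9741     2,831.7930
  Σ                    470.0168     3,273.6913
P = 470.0168; D_Mac = 6.96505 half-year periods = 3.48253 yrs; D_mod = 3.48253/(1+0.04925) = 3.31906 yrs.
ΔP/P ≈ -D_mod · Δy = -3.31906 × (-0.0235) = +0.077998 = +7.7998%.

+7.80%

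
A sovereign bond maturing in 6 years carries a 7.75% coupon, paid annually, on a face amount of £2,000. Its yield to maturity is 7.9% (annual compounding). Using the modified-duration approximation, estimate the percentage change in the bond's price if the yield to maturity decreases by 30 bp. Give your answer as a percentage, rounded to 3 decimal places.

+1.394%

Periodic yield y = 0.079. Modified duration first:
  t   CF        PV=CF/(1+0.079)^t    t·PV
  1       155.00       143.6515       143.6515
  2       155.00       133.1339       266.2679
  3       155.00       123.3864       370.1593
  4       155.00       114.3526       457.4103
  5       155.00       105.9801       529.9007
  6     2,155.00     1,365.5846     8,193.5075
  Σ                  1,986.0892     9,960.8972
P = 1,986.0892; D_Mac = 5.01533 yrs; D_mod = 5.01533/(1+0.079) = 4.64813 yrs.
ΔP/P ≈ -D_mod · Δy = -4.64813 × (-0.003) = +0.013944 = +1.3944%.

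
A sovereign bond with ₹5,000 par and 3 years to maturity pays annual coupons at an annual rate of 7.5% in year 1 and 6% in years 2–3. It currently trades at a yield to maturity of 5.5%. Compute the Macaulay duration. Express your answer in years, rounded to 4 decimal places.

2.8092 years

Periodic yield y = 0.055. Discount each cash flow and weight by its year:
  t   CF        PV=CF/(1+0.055)^t    t·PV
  1       375.00       355.4502       355.4502
  2       300.00       269.5357       539.0714
  3     5,300.00     4,513.5524    13,540.6573
  Σ                  5,138.5384    14,435.1789
Price P = Σ PV = 5,138.5384.
Macaulay duration = Σ(t·PV) / P = 14,435.1789 / 5,138.5384 = 2.80920 years.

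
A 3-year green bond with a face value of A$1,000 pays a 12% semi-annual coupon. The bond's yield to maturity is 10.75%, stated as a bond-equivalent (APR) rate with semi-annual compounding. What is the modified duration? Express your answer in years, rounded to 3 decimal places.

Periodic yield y = 0.05375. First find Macaulay duration:
  t   CF        PV=CF/(1+0.05375)^t    t·PV
  1        60.00        56.9395        56.9395
  2        60.00        54.0351       108.0702
  3        60.00        51.2789       153.8366
  4        60.00        48.6632       194.6529
  5        60.00        46.1810       230.9050
  6     1,060.00       774.2484     4,645.4906
  Σ                  1,031.3462     5,389.8949
P = 1,031.3462; Macaulay duration = 5,389.8949 / 1,031.3462 = 5.22608 half-year periods = 2.61304 years.
Modified duration = D_Mac / (1 + y) = 2.61304 / 1.05375 = 2.47975 years.

2.480 years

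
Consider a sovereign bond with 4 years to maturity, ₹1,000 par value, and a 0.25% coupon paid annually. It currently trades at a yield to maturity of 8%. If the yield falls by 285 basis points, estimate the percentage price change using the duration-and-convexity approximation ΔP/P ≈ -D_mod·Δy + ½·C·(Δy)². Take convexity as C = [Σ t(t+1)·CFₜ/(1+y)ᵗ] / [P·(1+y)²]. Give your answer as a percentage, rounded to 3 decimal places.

+11.201%

With y = 0.08:
  t   CF        PV=CF/(1+0.08)^t    t·PV        t(t+1)·PV
  1         2.50         2.3148         2.3148           4.6296
  2         2.50         2.1433         4.2867          12.8601
  3         2.50         1.9846         5.9537          23.8150
  4     1,002.50       736.8674     2,947.4697      14,737.3485
  Σ                    743.3102     2,960.0250      14,778.6532
P = 743.3102; D_Mac = 3.98222 yrs; D_mod = 3.68724 yrs; C = 17.04580.
Duration effect: -3.68724 × (-0.0285) = +0.105086
Convexity effect: 0.5 × 17.04580 × (-0.0285)² = +0.0069227
ΔP/P ≈ +0.105086 + 0.0069227 = +0.112009 = +11.2009%.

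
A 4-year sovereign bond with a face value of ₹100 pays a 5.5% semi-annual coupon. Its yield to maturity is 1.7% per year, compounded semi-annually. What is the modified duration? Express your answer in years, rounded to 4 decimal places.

3.6416 years

Periodic yield y = 0.0085. First find Macaulay duration:
  t   CF        PV=CF/(1+0.0085)^t    t·PV
  1         2.75         2.7268         2.7268
  2         2.75         2.7038         5.4077
  3         2.75         2.6811         8.0432
  4         2.75         2.6585        10.6338
  5         2.75         2.6360        13.1802
  6         2.75         2.6138        15.6830
  7         2.75         2.5918        18.1426
  8       102.75        96.0229       768.1828
  Σ                    114.6347       842.0001
P = 114.6347; Macaulay duration = 842.0001 / 114.6347 = 7.34507 half-year periods = 3.67254 years.
Modified duration = D_Mac / (1 + y) = 3.67254 / 1.0085 = 3.64158 years.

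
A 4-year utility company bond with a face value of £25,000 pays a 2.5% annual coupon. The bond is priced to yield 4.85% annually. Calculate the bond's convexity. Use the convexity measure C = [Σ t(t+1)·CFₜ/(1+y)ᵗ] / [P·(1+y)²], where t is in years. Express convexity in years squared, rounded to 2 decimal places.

With y = 0.0485:
  t   CF        PV=CF/(1+0.0485)^t    t·PV        t(t+1)·PV
  1       625.00       596.0897       596.0897       1,192.1793
  2       625.00       568.5166     1,137.0332       3,411.0996
  3       625.00       542.2190     1,626.6569       6,506.6277
  4    25,625.00    21,202.6495    84,810.5981     424,052.9907
  Σ                 22,909.4748    88,170.3779     435,162.8973
P = 22,909.4748.
Convexity = Σ t(t+1)·PV / [P·(1+y)²] = 435,162.8973 / (22,909.4748 × 1.099352) = 17.27825.

17.28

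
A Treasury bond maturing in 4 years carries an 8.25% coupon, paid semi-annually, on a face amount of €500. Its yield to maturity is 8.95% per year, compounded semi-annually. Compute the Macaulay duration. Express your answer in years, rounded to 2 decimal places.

Periodic yield y = 0.04475. Discount each cash flow and weight by its period:
  t   CF        PV=CF/(1+0.04475)^t    t·PV
  1       20.625        19.7416        19.7416
  2       20.625        18.8960        37.7919
  3       20.625        18.0866        54.2598
  4       20.625        17.3119        69.2476
  5       20.625        16.5704        82.8518
  6       20.625        15.8606        95.1636
  7       20.625        15.1812       106.2687
  8      520.625       366.7972     2,934.3774
  Σ                    488.4454     3,399.7024
Price P = Σ PV = 488.4454.
Macaulay duration = Σ(t·PV) / P = 3,399.7024 / 488.4454 = 6.96025 half-year periods.
In years: 6.96025 / 2 = 3.48013 years.

3.48 years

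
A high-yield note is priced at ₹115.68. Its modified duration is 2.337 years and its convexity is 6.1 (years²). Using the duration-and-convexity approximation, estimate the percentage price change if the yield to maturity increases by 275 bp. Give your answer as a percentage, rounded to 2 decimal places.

Duration effect: -D_mod·Δy = -2.337 × (+0.0275) = -0.0642675
Convexity effect: ½·C·(Δy)² = 0.5 × 6.1 × (0.0275)² = +0.0023065625
ΔP/P ≈ -0.0642675 + 0.0023065625 = -0.0619609375
= -6.19609375%.

-6.20%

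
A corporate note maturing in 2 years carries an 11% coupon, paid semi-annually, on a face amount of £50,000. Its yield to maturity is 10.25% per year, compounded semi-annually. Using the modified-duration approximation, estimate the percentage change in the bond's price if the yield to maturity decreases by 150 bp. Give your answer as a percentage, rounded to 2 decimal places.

Periodic yield y = 0.05125. Modified duration first:
  t   CF        PV=CF/(1+0.05125)^t    t·PV
  1     2,750.00     2,615.9334     2,615.9334
  2     2,750.00     2,488.4028     4,976.8055
  3     2,750.00     2,367.0894     7,101.2683
  4    52,750.00    43,191.5141   172,766.0564
  Σ                 50,662.9397   187,460.0637
P = 50,662.9397; D_Mac = 3.70014 half-year periods = 1.85007 yrs; D_mod = 1.85007/(1+0.05125) = 1.75988 yrs.
ΔP/P ≈ -D_mod · Δy = -1.75988 × (-0.015) = +0.026398 = +2.6398%.

+2.64%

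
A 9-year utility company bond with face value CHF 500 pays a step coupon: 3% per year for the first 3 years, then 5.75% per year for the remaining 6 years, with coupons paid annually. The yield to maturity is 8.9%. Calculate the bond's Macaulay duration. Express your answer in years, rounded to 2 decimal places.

Periodic yield y = 0.089. Discount each cash flow and weight by its year:
  t   CF        PV=CF/(1+0.089)^t    t·PV
  1        15.00        13.7741        13.7741
  2        15.00        12.6484        25.2968
  3        15.00        11.6147        34.8441
  4        28.75        20.4421        81.7686
  5        28.75        18.7715        93.8574
  6        28.75        17.2374       103.4241
  7        28.75        15.8286       110.8002
  8        28.75        14.5350       116.2799
  9       528.75       245.4706     2,209.2353
  Σ                    370.3223     2,789.2805
Price P = Σ PV = 370.3223.
Macaulay duration = Σ(t·PV) / P = 2,789.2805 / 370.3223 = 7.53203 years.

7.53 years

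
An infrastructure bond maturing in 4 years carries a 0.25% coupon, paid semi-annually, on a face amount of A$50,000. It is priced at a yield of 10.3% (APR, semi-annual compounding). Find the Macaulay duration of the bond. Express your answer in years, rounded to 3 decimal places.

3.978 years

Periodic yield y = 0.0515. Discount each cash flow and weight by its period:
  t   CF        PV=CF/(1+0.0515)^t    t·PV
  1        62.50        59.4389        59.4389
  2        62.50        56.5277       113.0554
  3        62.50        53.7591       161.2774
  4        62.50        51.1261       204.5045
  5        62.50        48.6221       243.1105
  6        62.50        46.2407       277.4442
  7        62.50        43.9759       307.8315
  8    50,062.50    33,499.4994   267,995.9952
  Σ                 33,859.1900   269,362.6576
Price P = Σ PV = 33,859.1900.
Macaulay duration = Σ(t·PV) / P = 269,362.6576 / 33,859.1900 = 7.95538 half-year periods.
In years: 7.95538 / 2 = 3.97769 years.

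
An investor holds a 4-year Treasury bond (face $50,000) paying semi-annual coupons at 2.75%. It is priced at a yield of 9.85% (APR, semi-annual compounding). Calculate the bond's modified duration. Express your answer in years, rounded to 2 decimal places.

3.61 years

Periodic yield y = 0.04925. First find Macaulay duration:
  t   CF        PV=CF/(1+0.04925)^t    t·PV
  1       687.50       655.2299       655.2299
  2       687.50       624.4746     1,248.9491
  3       687.50       595.1628     1,785.4884
  4       687.50       567.2269     2,268.9075
  5       687.50       540.6022     2,703.0110
  6       687.50       515.2273     3,091.3636
  7       687.50       491.0434     3,437.3036
  8    50,687.50    34,503.9685   276,031.7479
  Σ                 38,492.9355   291,222.0010
P = 38,492.9355; Macaulay duration = 291,222.0010 / 38,492.9355 = 7.56560 half-year periods = 3.78280 years.
Modified duration = D_Mac / (1 + y) = 3.78280 / 1.04925 = 3.60524 years.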